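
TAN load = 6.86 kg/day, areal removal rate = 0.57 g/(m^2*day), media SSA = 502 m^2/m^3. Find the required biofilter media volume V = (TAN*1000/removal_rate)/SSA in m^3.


A = 6.86*1000 / 0.57 = 12035.088 m^2
V = 12035.088 / 502 = 23.9743

23.9743 m^3


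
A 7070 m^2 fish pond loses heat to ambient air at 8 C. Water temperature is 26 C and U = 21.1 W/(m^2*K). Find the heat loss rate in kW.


Temperature difference dT = 26 - 8 = 18 K
Heat loss (W) = U * A * dT = 21.1 * 7070 * 18 = 2685186 W
Convert to kW: 2685186 / 1000 = 2685.186 kW

2685.186 kW


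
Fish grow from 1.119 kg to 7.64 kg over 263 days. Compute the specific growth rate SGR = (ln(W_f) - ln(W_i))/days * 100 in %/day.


ln(W_f) = ln(7.64) = 2.0333976
ln(W_i) = ln(1.119) = 0.11243543
ln(W_f) - ln(W_i) = 2.0333976 - 0.11243543 = 1.9209622
SGR = 1.9209622 / 263 * 100 = 0.730404 %/day

0.730404 %/day


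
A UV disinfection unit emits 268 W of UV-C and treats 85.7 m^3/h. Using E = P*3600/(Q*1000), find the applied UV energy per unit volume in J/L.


Energy delivered per hour = 268 W * 3600 s = 964800 J/h
Volume treated per hour = 85.7 m^3/h * 1000 = 85700 L/h
dose = 964800 / 85700 = 11.2579 J/L

11.2579 J/L


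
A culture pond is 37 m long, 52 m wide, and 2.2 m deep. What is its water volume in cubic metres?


Base area = L * W = 37 * 52 = 1924 m^2
Volume = area * depth = 1924 * 2.2 = 4232.8 m^3

4232.8 m^3


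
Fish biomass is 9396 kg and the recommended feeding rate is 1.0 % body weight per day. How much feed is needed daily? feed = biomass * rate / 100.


Feeding rate fraction = 1.0% / 100 = 0.01
Daily feed = 9396 kg * 0.01 = 93.96 kg/day

93.96 kg/day


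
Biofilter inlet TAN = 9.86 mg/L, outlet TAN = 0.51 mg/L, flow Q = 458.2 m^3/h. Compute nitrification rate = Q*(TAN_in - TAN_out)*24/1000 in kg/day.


Concentration drop: TAN_in - TAN_out = 9.86 - 0.51 = 9.35 mg/L
Hourly TAN removed = Q * dTAN = 458.2 m^3/h * 9.35 mg/L = 4284.17 g/h  (m^3/h * mg/L = g/h)
Daily TAN removed = 4284.17 * 24 = 102820.08 g/day
Convert to kg/day: 102820.08 / 1000 = 102.82008 kg/day

102.82008 kg/day


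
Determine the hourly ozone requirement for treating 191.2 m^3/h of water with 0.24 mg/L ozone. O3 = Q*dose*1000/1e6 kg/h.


O3 demand (mg/h) = Q * dose * 1000 = 191.2 * 0.24 * 1000 = 45888 mg/h
Convert mg to kg: 45888 / 1e6 = 0.045888 kg/h

0.045888 kg/h


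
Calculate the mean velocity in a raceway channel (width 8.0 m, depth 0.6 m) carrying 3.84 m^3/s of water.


Cross-sectional area = W * d = 8.0 * 0.6 = 4.8 m^2
Velocity = Q / A = 3.84 / 4.8 = 0.8 m/s

0.8 m/s


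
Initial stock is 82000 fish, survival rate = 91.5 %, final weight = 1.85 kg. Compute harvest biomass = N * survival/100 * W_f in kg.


Survivors = 82000 * 91.5/100 = 75030 fish
Harvest biomass = survivors * W_f = 75030 * 1.85 = 138805.5 kg

138805.5 kg


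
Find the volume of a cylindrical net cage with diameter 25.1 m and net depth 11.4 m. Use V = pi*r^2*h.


r = d/2 = 25.1/2 = 12.55 m
Base area = pi*r^2 = pi*12.55^2 = 494.8087 m^2
Volume = 494.8087 * 11.4 = 5640.82 m^3

5640.82 m^3


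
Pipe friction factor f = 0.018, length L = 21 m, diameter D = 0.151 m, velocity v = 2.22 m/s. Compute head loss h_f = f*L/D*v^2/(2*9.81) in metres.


v^2 = 2.22^2 = 4.9284 m^2/s^2
L/D = 21/0.151 = 139.07285
h_f = f*(L/D)*v^2/(2g) = 0.018 * 139.07285 * 4.9284 / 19.62 = 0.628813 m

0.628813 m


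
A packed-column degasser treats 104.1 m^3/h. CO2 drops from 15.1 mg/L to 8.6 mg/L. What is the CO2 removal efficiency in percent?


CO2_out / CO2_in = 8.6 / 15.1 = 0.56953642
Fraction remaining = 0.56953642
efficiency = (1 - 0.56953642) * 100 = 43.0464 %

43.0464 %


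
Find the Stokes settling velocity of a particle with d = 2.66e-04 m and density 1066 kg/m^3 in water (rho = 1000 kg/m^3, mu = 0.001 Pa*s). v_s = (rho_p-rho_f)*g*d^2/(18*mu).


Density difference: rho_p - rho_f = 1066 - 1000 = 66 kg/m^3
d^2 = (2.66e-04)^2 = 7.0756e-08 m^2
Numerator = (rho_p - rho_f) * g * d^2 = 66 * 9.81 * 7.0756e-08 = 4.581168e-05
Denominator = 18 * mu = 18 * 0.001 = 0.018
v_s = 4.581168e-05 / 0.018 = 0.00254509 m/s
Check: Re = rho_f * v_s * d / mu = 1000 * 0.00254509 * 2.66e-04 / 0.001 = 0.677 < 1, so Stokes' law applies.

0.00254509 m/s


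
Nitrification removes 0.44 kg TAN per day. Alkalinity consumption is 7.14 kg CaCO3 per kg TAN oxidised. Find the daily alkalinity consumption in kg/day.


Alkalinity factor: 7.14 kg CaCO3 consumed per kg TAN nitrified
alk = 0.44 kg TAN * 7.14 = 3.1416 kg CaCO3/day

3.1416 kg CaCO3/day


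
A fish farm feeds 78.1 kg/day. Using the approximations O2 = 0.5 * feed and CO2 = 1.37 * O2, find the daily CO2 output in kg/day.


O2 = 78.1 * 0.5 = 39.05
CO2 = 39.05 * 1.37 = 53.4985

53.4985 kg/day


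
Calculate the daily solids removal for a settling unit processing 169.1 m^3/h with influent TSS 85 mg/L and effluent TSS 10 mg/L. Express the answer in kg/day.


Concentration drop: TSS_in - TSS_out = 85 - 10 = 75 mg/L
Hourly solids removed = Q * dTSS = 169.1 m^3/h * 75 mg/L = 12682.5 g/h  (m^3/h * mg/L = g/h)
Daily solids removed = 12682.5 * 24 = 304380 g/day
Convert g to kg: 304380 / 1000 = 304.38 kg/day

304.38 kg/day


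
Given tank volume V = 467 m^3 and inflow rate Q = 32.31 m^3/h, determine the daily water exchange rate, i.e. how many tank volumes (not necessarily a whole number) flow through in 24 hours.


Daily flow volume = 32.31 m^3/h * 24 h = 775.44 m^3/day
Exchanges = daily flow / tank volume = 775.44 / 467 = 1.66047 exchanges/day

1.66047 exchanges/day


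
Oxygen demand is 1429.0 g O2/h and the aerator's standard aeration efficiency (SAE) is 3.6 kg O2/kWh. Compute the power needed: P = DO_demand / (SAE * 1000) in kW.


SAE in g O2/kWh = 3.6 * 1000 = 3600 g/kWh
P = DO_demand / SAE_g = 1429.0 / 3600 = 0.396944 kW

0.396944 kW


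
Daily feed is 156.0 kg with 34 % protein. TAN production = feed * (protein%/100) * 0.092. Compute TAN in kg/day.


Protein in feed = 156.0 * 34/100 = 53.04 kg/day
TAN = protein * 0.092 = 53.04 * 0.092 = 4.87968 kg/day

4.87968 kg/day


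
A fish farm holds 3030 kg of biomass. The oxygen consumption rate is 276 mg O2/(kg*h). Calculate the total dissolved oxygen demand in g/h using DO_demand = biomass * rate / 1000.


Total O2 consumption (mg/h) = 3030 kg * 276 mg/(kg*h) = 836280 mg/h
Convert to g/h: 836280 / 1000 = 836.28 g/h

836.28 g/h


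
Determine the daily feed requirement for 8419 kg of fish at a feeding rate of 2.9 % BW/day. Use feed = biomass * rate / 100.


Feeding rate fraction = 2.9% / 100 = 0.029
Daily feed = 8419 kg * 0.029 = 244.151 kg/day

244.151 kg/day


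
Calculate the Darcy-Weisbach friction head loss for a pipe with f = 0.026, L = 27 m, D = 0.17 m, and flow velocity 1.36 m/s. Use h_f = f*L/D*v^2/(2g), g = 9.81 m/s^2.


v^2 = 1.36^2 = 1.8496 m^2/s^2
L/D = 27/0.17 = 158.82353
h_f = f*(L/D)*v^2/(2g) = 0.026 * 158.82353 * 1.8496 / 19.62 = 0.389284 m

0.389284 m


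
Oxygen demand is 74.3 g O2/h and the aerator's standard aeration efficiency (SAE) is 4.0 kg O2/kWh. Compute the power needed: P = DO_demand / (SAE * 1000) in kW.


SAE in g O2/kWh = 4.0 * 1000 = 4000 g/kWh
P = DO_demand / SAE_g = 74.3 / 4000 = 0.018575 kW

0.018575 kW


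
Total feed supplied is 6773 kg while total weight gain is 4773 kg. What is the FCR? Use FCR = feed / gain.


FCR = feed consumed / weight gained
FCR = 6773 kg / 4773 kg = 1.41902

1.41902


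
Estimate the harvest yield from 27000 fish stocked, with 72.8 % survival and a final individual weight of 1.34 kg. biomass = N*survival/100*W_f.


Survivors = 27000 * 72.8/100 = 19656 fish
Harvest biomass = survivors * W_f = 19656 * 1.34 = 26339.04 kg

26339.04 kg


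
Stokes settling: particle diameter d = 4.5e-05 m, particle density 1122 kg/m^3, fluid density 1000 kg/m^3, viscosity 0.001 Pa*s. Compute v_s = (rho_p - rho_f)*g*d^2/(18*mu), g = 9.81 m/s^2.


Density difference: rho_p - rho_f = 1122 - 1000 = 122 kg/m^3
d^2 = (4.5e-05)^2 = 2.025e-09 m^2
Numerator = (rho_p - rho_f) * g * d^2 = 122 * 9.81 * 2.025e-09 = 2.4235605e-06
Denominator = 18 * mu = 18 * 0.001 = 0.018
v_s = 2.4235605e-06 / 0.018 = 1.34642e-04 m/s
Check: Re = rho_f * v_s * d / mu = 1000 * 1.34642e-04 * 4.5e-05 / 0.001 = 0.00606 < 1, so Stokes' law applies.

1.34642e-04 m/s


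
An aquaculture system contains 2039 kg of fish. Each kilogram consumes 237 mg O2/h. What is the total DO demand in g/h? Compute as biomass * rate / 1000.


Total O2 consumption (mg/h) = 2039 kg * 237 mg/(kg*h) = 483243 mg/h
Convert to g/h: 483243 / 1000 = 483.243 g/h

483.243 g/h


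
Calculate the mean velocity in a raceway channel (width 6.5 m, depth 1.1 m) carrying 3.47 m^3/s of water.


Cross-sectional area = W * d = 6.5 * 1.1 = 7.15 m^2
Velocity = Q / A = 3.47 / 7.15 = 0.485315 m/s

0.485315 m/s


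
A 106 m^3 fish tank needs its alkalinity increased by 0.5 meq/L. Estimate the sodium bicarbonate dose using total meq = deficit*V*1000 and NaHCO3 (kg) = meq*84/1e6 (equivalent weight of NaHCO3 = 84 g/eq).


Tank volume in L = 106 m^3 * 1000 = 106000 L
Total meq required = 0.5 meq/L * 106000 L = 53000 meq
NaHCO3 mass = 53000 meq * 84 mg/meq / 1e6 = 4.452 kg

4.452 kg


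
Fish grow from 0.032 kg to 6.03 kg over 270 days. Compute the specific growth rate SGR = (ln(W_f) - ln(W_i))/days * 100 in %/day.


ln(W_f) = ln(6.03) = 1.796747
ln(W_i) = ln(0.032) = -3.4420194
ln(W_f) - ln(W_i) = 1.796747 - -3.4420194 = 5.2387664
SGR = 5.2387664 / 270 * 100 = 1.94028 %/day

1.94028 %/day


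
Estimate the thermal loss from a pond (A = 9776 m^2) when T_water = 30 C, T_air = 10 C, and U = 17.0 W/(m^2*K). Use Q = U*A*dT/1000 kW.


Temperature difference dT = 30 - 10 = 20 K
Heat loss (W) = U * A * dT = 17.0 * 9776 * 20 = 3323840 W
Convert to kW: 3323840 / 1000 = 3323.84 kW

3323.84 kW


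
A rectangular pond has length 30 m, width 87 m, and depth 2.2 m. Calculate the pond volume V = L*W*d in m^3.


Base area = L * W = 30 * 87 = 2610 m^2
Volume = area * depth = 2610 * 2.2 = 5742 m^3

5742 m^3


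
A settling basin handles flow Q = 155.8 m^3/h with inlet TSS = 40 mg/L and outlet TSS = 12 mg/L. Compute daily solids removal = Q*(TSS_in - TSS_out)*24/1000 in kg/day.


Concentration drop: TSS_in - TSS_out = 40 - 12 = 28 mg/L
Hourly solids removed = Q * dTSS = 155.8 m^3/h * 28 mg/L = 4362.4 g/h  (m^3/h * mg/L = g/h)
Daily solids removed = 4362.4 * 24 = 104697.6 g/day
Convert g to kg: 104697.6 / 1000 = 104.6976 kg/day

104.6976 kg/day


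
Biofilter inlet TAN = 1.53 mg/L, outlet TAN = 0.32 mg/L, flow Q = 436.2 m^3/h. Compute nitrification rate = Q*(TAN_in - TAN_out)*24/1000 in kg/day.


Concentration drop: TAN_in - TAN_out = 1.53 - 0.32 = 1.21 mg/L
Hourly TAN removed = Q * dTAN = 436.2 m^3/h * 1.21 mg/L = 527.802 g/h  (m^3/h * mg/L = g/h)
Daily TAN removed = 527.802 * 24 = 12667.248 g/day
Convert to kg/day: 12667.248 / 1000 = 12.667248 kg/day

12.667248 kg/day


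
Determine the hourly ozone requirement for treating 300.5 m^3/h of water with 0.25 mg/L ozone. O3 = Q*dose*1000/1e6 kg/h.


O3 demand (mg/h) = Q * dose * 1000 = 300.5 * 0.25 * 1000 = 75125 mg/h
Convert mg to kg: 75125 / 1e6 = 0.075125 kg/h

0.075125 kg/h


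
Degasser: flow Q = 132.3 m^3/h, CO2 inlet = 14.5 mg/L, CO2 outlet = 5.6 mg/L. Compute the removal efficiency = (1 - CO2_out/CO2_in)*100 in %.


CO2_out / CO2_in = 5.6 / 14.5 = 0.3862069
Fraction remaining = 0.3862069
efficiency = (1 - 0.3862069) * 100 = 61.3793 %

61.3793 %


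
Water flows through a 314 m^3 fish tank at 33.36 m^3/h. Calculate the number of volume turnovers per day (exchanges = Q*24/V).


Daily flow volume = 33.36 m^3/h * 24 h = 800.64 m^3/day
Exchanges = daily flow / tank volume = 800.64 / 314 = 2.54981 exchanges/day

2.54981 exchanges/day


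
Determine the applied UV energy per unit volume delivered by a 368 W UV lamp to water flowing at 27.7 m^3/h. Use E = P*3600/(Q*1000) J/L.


Energy delivered per hour = 368 W * 3600 s = 1324800 J/h
Volume treated per hour = 27.7 m^3/h * 1000 = 27700 L/h
dose = 1324800 / 27700 = 47.8267 J/L

47.8267 J/L


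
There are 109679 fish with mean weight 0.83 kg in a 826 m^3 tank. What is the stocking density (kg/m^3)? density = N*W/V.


Total biomass = 109679 fish * 0.83 kg = 91033.57 kg
Density = total biomass / volume = 91033.57 / 826 = 110.21 kg/m^3

110.21 kg/m^3


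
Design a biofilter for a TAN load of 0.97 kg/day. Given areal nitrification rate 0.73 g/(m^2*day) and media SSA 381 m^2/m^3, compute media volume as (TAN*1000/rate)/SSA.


A = 0.97*1000 / 0.73 = 1328.7671 m^2
V = 1328.7671 / 381 = 3.48758

3.48758 m^3


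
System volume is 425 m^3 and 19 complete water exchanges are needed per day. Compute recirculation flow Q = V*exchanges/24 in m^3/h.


Daily recirculation volume = 425 m^3 * 19 = 8075 m^3/day
Flow rate Q = daily volume / 24 h = 8075 / 24 = 336.458 m^3/h

336.458 m^3/h


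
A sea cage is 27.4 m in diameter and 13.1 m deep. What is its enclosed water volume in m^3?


r = d/2 = 27.4/2 = 13.7 m
Base area = pi*r^2 = pi*13.7^2 = 589.64553 m^2
Volume = 589.64553 * 13.1 = 7724.36 m^3

7724.36 m^3


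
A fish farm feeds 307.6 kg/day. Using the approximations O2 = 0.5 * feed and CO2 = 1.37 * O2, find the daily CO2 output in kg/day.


O2 = 307.6 * 0.5 = 153.8
CO2 = 153.8 * 1.37 = 210.706

210.706 kg/day


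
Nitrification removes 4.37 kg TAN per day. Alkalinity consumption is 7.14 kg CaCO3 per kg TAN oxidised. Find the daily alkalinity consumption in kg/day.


Alkalinity factor: 7.14 kg CaCO3 consumed per kg TAN nitrified
alk = 4.37 kg TAN * 7.14 = 31.2018 kg CaCO3/day

31.2018 kg CaCO3/day


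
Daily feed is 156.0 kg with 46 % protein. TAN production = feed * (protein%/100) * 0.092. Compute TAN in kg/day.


Protein in feed = 156.0 * 46/100 = 71.76 kg/day
TAN = protein * 0.092 = 71.76 * 0.092 = 6.60192 kg/day

6.60192 kg/day


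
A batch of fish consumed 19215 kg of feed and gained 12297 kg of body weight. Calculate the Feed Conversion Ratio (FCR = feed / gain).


FCR = feed consumed / weight gained
FCR = 19215 kg / 12297 kg = 1.56258

1.56258


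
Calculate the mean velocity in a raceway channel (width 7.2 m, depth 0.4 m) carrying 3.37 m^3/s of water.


Cross-sectional area = W * d = 7.2 * 0.4 = 2.88 m^2
Velocity = Q / A = 3.37 / 2.88 = 1.17014 m/s

1.17014 m/s


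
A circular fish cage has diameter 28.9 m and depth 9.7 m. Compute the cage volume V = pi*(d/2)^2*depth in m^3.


r = d/2 = 28.9/2 = 14.45 m
Base area = pi*r^2 = pi*14.45^2 = 655.9724 m^2
Volume = 655.9724 * 9.7 = 6362.93 m^3

6362.93 m^3


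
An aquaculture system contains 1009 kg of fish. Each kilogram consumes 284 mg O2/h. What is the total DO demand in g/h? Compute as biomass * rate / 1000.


Total O2 consumption (mg/h) = 1009 kg * 284 mg/(kg*h) = 286556 mg/h
Convert to g/h: 286556 / 1000 = 286.556 g/h

286.556 g/h


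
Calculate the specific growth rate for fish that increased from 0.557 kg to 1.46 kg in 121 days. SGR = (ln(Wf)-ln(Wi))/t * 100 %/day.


ln(W_f) = ln(1.46) = 0.37843644
ln(W_i) = ln(0.557) = -0.58519004
ln(W_f) - ln(W_i) = 0.37843644 - -0.58519004 = 0.96362648
SGR = 0.96362648 / 121 * 100 = 0.796386 %/day

0.796386 %/day


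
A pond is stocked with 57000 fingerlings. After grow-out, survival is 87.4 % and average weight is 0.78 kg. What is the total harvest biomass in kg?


Survivors = 57000 * 87.4/100 = 49818 fish
Harvest biomass = survivors * W_f = 49818 * 0.78 = 38858.04 kg

38858.04 kg


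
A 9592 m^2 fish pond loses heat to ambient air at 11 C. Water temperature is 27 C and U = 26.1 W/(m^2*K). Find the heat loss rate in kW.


Temperature difference dT = 27 - 11 = 16 K
Heat loss (W) = U * A * dT = 26.1 * 9592 * 16 = 4005619.2 W
Convert to kW: 4005619.2 / 1000 = 4005.6192 kW

4005.6192 kW


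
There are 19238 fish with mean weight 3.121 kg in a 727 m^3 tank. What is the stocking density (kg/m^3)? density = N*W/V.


Total biomass = 19238 fish * 3.121 kg = 60041.798 kg
Density = total biomass / volume = 60041.798 / 727 = 82.5884 kg/m^3

82.5884 kg/m^3


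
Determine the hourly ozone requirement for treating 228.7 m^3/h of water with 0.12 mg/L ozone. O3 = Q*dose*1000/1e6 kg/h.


O3 demand (mg/h) = Q * dose * 1000 = 228.7 * 0.12 * 1000 = 27444 mg/h
Convert mg to kg: 27444 / 1e6 = 0.027444 kg/h

0.027444 kg/h


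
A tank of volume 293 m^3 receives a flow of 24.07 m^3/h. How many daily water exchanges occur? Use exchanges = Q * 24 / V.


Daily flow volume = 24.07 m^3/h * 24 h = 577.68 m^3/day
Exchanges = daily flow / tank volume = 577.68 / 293 = 1.9716 exchanges/day

1.9716 exchanges/day


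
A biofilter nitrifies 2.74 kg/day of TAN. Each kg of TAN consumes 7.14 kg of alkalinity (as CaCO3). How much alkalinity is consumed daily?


Alkalinity factor: 7.14 kg CaCO3 consumed per kg TAN nitrified
alk = 2.74 kg TAN * 7.14 = 19.5636 kg CaCO3/day

19.5636 kg CaCO3/day


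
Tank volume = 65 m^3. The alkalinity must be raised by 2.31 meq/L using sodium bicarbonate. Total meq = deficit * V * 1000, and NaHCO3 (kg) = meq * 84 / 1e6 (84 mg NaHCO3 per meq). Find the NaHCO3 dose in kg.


Tank volume in L = 65 m^3 * 1000 = 65000 L
Total meq required = 2.31 meq/L * 65000 L = 150150 meq
NaHCO3 mass = 150150 meq * 84 mg/meq / 1e6 = 12.6126 kg

12.6126 kg


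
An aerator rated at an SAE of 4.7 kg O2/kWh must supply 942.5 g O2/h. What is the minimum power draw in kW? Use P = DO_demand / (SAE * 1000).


SAE in g O2/kWh = 4.7 * 1000 = 4700 g/kWh
P = DO_demand / SAE_g = 942.5 / 4700 = 0.200532 kW

0.200532 kW


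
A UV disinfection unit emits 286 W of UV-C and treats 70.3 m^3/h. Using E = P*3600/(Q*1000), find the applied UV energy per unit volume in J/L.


Energy delivered per hour = 286 W * 3600 s = 1029600 J/h
Volume treated per hour = 70.3 m^3/h * 1000 = 70300 L/h
dose = 1029600 / 70300 = 14.6458 J/L

14.6458 J/L


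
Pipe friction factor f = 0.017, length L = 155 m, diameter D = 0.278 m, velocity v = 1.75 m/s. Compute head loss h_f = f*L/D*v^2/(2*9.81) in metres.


v^2 = 1.75^2 = 3.0625 m^2/s^2
L/D = 155/0.278 = 557.55396
h_f = f*(L/D)*v^2/(2g) = 0.017 * 557.55396 * 3.0625 / 19.62 = 1.47949 m

1.47949 m


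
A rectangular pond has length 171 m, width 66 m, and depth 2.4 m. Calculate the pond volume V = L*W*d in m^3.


Base area = L * W = 171 * 66 = 11286 m^2
Volume = area * depth = 11286 * 2.4 = 27086.4 m^3

27086.4 m^3


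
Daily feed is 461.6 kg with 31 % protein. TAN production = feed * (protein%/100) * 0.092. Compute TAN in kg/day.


Protein in feed = 461.6 * 31/100 = 143.096 kg/day
TAN = protein * 0.092 = 143.096 * 0.092 = 13.164832 kg/day

13.164832 kg/day


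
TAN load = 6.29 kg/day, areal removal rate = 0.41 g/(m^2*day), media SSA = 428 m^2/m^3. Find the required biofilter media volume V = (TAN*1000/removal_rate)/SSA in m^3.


A = 6.29*1000 / 0.41 = 15341.463 m^2
V = 15341.463 / 428 = 35.8445

35.8445 m^3


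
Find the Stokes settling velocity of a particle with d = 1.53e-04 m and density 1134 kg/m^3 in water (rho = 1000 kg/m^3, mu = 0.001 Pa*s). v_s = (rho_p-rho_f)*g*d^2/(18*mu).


Density difference: rho_p - rho_f = 1134 - 1000 = 134 kg/m^3
d^2 = (1.53e-04)^2 = 2.3409e-08 m^2
Numerator = (rho_p - rho_f) * g * d^2 = 134 * 9.81 * 2.3409e-08 = 3.0772067e-05
Denominator = 18 * mu = 18 * 0.001 = 0.018
v_s = 3.0772067e-05 / 0.018 = 0.00170956 m/s
Check: Re = rho_f * v_s * d / mu = 1000 * 0.00170956 * 1.53e-04 / 0.001 = 0.262 < 1, so Stokes' law applies.

0.00170956 m/s


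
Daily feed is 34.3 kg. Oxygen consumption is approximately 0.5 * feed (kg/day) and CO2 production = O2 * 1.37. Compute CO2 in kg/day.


O2 = 34.3 * 0.5 = 17.15
CO2 = 17.15 * 1.37 = 23.4955

23.4955 kg/day


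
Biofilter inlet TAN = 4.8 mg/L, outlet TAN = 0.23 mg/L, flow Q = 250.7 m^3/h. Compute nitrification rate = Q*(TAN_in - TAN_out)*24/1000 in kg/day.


Concentration drop: TAN_in - TAN_out = 4.8 - 0.23 = 4.57 mg/L
Hourly TAN removed = Q * dTAN = 250.7 m^3/h * 4.57 mg/L = 1145.699 g/h  (m^3/h * mg/L = g/h)
Daily TAN removed = 1145.699 * 24 = 27496.776 g/day
Convert to kg/day: 27496.776 / 1000 = 27.496776 kg/day

27.496776 kg/day


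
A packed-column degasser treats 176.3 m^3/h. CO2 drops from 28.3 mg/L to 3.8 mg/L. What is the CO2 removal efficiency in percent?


CO2_out / CO2_in = 3.8 / 28.3 = 0.13427562
Fraction remaining = 0.13427562
efficiency = (1 - 0.13427562) * 100 = 86.5724 %

86.5724 %


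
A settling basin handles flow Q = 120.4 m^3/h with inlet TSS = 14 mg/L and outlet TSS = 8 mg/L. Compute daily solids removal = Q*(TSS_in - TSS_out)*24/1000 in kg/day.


Concentration drop: TSS_in - TSS_out = 14 - 8 = 6 mg/L
Hourly solids removed = Q * dTSS = 120.4 m^3/h * 6 mg/L = 722.4 g/h  (m^3/h * mg/L = g/h)
Daily solids removed = 722.4 * 24 = 17337.6 g/day
Convert g to kg: 17337.6 / 1000 = 17.3376 kg/day

17.3376 kg/day


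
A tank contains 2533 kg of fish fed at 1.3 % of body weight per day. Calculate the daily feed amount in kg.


Feeding rate fraction = 1.3% / 100 = 0.013
Daily feed = 2533 kg * 0.013 = 32.929 kg/day

32.929 kg/day


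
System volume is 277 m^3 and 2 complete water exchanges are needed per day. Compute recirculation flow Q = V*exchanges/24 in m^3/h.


Daily recirculation volume = 277 m^3 * 2 = 554 m^3/day
Flow rate Q = daily volume / 24 h = 554 / 24 = 23.0833 m^3/h

23.0833 m^3/h


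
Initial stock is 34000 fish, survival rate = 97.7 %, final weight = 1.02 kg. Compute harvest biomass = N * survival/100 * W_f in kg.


Survivors = 34000 * 97.7/100 = 33218 fish
Harvest biomass = survivors * W_f = 33218 * 1.02 = 33882.36 kg

33882.36 kg


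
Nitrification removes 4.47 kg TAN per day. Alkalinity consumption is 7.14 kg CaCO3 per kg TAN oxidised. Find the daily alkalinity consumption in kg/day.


Alkalinity factor: 7.14 kg CaCO3 consumed per kg TAN nitrified
alk = 4.47 kg TAN * 7.14 = 31.9158 kg CaCO3/day

31.9158 kg CaCO3/day


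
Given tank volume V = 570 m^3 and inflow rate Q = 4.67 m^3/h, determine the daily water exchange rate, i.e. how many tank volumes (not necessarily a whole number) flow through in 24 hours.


Daily flow volume = 4.67 m^3/h * 24 h = 112.08 m^3/day
Exchanges = daily flow / tank volume = 112.08 / 570 = 0.196632 exchanges/day

0.196632 exchanges/day


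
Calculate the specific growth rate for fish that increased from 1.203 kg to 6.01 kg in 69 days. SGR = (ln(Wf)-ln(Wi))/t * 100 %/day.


ln(W_f) = ln(6.01) = 1.7934247
ln(W_i) = ln(1.203) = 0.18481844
ln(W_f) - ln(W_i) = 1.7934247 - 0.18481844 = 1.6086063
SGR = 1.6086063 / 69 * 100 = 2.33131 %/day

2.33131 %/day


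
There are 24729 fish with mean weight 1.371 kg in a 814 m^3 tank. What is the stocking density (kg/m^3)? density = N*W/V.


Total biomass = 24729 fish * 1.371 kg = 33903.459 kg
Density = total biomass / volume = 33903.459 / 814 = 41.6504 kg/m^3

41.6504 kg/m^3


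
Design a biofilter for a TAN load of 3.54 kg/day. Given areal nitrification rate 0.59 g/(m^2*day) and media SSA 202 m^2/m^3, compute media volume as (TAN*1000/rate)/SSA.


A = 3.54*1000 / 0.59 = 6000 m^2
V = 6000 / 202 = 29.703

29.703 m^3


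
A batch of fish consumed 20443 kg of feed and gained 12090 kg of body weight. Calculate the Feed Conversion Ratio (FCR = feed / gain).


FCR = feed consumed / weight gained
FCR = 20443 kg / 12090 kg = 1.6909

1.6909


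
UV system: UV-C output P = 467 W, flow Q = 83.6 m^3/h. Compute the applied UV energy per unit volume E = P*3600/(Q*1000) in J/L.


Energy delivered per hour = 467 W * 3600 s = 1681200 J/h
Volume treated per hour = 83.6 m^3/h * 1000 = 83600 L/h
dose = 1681200 / 83600 = 20.11 J/L

20.11 J/L


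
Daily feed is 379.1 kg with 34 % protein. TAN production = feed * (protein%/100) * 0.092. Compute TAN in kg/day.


Protein in feed = 379.1 * 34/100 = 128.894 kg/day
TAN = protein * 0.092 = 128.894 * 0.092 = 11.858248 kg/day

11.858248 kg/day


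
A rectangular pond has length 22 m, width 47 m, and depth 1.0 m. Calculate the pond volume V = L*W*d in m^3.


Base area = L * W = 22 * 47 = 1034 m^2
Volume = area * depth = 1034 * 1.0 = 1034 m^3

1034 m^3


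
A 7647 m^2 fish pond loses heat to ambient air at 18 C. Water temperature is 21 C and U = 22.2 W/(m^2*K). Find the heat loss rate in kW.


Temperature difference dT = 21 - 18 = 3 K
Heat loss (W) = U * A * dT = 22.2 * 7647 * 3 = 509290.2 W
Convert to kW: 509290.2 / 1000 = 509.2902 kW

509.2902 kW


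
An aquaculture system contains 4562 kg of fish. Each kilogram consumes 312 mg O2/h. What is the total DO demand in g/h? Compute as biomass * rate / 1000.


Total O2 consumption (mg/h) = 4562 kg * 312 mg/(kg*h) = 1423344 mg/h
Convert to g/h: 1423344 / 1000 = 1423.344 g/h

1423.344 g/h


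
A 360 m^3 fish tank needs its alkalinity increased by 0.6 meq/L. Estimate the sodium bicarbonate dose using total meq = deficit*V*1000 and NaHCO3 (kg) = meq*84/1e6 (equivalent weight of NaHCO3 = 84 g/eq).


Tank volume in L = 360 m^3 * 1000 = 360000 L
Total meq required = 0.6 meq/L * 360000 L = 216000 meq
NaHCO3 mass = 216000 meq * 84 mg/meq / 1e6 = 18.144 kg

18.144 kg


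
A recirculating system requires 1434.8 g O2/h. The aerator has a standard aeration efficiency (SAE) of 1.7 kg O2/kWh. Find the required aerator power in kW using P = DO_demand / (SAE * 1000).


SAE in g O2/kWh = 1.7 * 1000 = 1700 g/kWh
P = DO_demand / SAE_g = 1434.8 / 1700 = 0.844 kW

0.844 kW


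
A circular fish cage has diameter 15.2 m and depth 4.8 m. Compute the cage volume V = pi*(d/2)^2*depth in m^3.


r = d/2 = 15.2/2 = 7.6 m
Base area = pi*r^2 = pi*7.6^2 = 181.45839 m^2
Volume = 181.45839 * 4.8 = 871 m^3

871 m^3


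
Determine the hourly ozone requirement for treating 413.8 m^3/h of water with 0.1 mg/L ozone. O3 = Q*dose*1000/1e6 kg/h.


O3 demand (mg/h) = Q * dose * 1000 = 413.8 * 0.1 * 1000 = 41380 mg/h
Convert mg to kg: 41380 / 1e6 = 0.04138 kg/h

0.04138 kg/h


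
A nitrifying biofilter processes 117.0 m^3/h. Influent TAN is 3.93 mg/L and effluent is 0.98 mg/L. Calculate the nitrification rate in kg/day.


Concentration drop: TAN_in - TAN_out = 3.93 - 0.98 = 2.95 mg/L
Hourly TAN removed = Q * dTAN = 117.0 m^3/h * 2.95 mg/L = 345.15 g/h  (m^3/h * mg/L = g/h)
Daily TAN removed = 345.15 * 24 = 8283.6 g/day
Convert to kg/day: 8283.6 / 1000 = 8.2836 kg/day

8.2836 kg/day


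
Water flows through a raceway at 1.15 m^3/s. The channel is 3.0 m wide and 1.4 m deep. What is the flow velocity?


Cross-sectional area = W * d = 3.0 * 1.4 = 4.2 m^2
Velocity = Q / A = 1.15 / 4.2 = 0.27381 m/s

0.27381 m/s


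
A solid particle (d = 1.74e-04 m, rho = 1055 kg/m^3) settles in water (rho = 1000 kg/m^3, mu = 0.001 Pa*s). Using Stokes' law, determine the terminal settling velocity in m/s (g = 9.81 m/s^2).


Density difference: rho_p - rho_f = 1055 - 1000 = 55 kg/m^3
d^2 = (1.74e-04)^2 = 3.0276e-08 m^2
Numerator = (rho_p - rho_f) * g * d^2 = 55 * 9.81 * 3.0276e-08 = 1.6335416e-05
Denominator = 18 * mu = 18 * 0.001 = 0.018
v_s = 1.6335416e-05 / 0.018 = 9.07523e-04 m/s
Check: Re = rho_f * v_s * d / mu = 1000 * 9.07523e-04 * 1.74e-04 / 0.001 = 0.158 < 1, so Stokes' law applies.

9.07523e-04 m/s


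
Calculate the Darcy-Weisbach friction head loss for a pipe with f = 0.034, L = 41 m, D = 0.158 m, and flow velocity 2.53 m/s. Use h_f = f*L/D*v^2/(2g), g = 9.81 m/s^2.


v^2 = 2.53^2 = 6.4009 m^2/s^2
L/D = 41/0.158 = 259.49367
h_f = f*(L/D)*v^2/(2g) = 0.034 * 259.49367 * 6.4009 / 19.62 = 2.87838 m

2.87838 m


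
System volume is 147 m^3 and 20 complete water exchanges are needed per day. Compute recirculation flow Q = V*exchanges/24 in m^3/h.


Daily recirculation volume = 147 m^3 * 20 = 2940 m^3/day
Flow rate Q = daily volume / 24 h = 2940 / 24 = 122.5 m^3/h

122.5 m^3/h


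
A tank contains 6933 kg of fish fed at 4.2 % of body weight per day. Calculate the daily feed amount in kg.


Feeding rate fraction = 4.2% / 100 = 0.042
Daily feed = 6933 kg * 0.042 = 291.186 kg/day

291.186 kg/day


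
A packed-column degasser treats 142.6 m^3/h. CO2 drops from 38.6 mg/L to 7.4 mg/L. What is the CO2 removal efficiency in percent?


CO2_out / CO2_in = 7.4 / 38.6 = 0.19170984
Fraction remaining = 0.19170984
efficiency = (1 - 0.19170984) * 100 = 80.829 %

80.829 %


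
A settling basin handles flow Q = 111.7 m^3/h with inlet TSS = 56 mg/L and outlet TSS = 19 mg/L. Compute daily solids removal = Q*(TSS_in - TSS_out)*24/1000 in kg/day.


Concentration drop: TSS_in - TSS_out = 56 - 19 = 37 mg/L
Hourly solids removed = Q * dTSS = 111.7 m^3/h * 37 mg/L = 4132.9 g/h  (m^3/h * mg/L = g/h)
Daily solids removed = 4132.9 * 24 = 99189.6 g/day
Convert g to kg: 99189.6 / 1000 = 99.1896 kg/day

99.1896 kg/day


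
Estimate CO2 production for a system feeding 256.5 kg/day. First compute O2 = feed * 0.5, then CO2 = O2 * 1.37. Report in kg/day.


O2 = 256.5 * 0.5 = 128.25
CO2 = 128.25 * 1.37 = 175.7025

175.7025 kg/day


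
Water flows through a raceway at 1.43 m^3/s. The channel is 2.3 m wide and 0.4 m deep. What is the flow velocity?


Cross-sectional area = W * d = 2.3 * 0.4 = 0.92 m^2
Velocity = Q / A = 1.43 / 0.92 = 1.55435 m/s

1.55435 m/s


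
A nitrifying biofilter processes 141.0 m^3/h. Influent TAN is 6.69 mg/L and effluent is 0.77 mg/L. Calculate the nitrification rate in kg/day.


Concentration drop: TAN_in - TAN_out = 6.69 - 0.77 = 5.92 mg/L
Hourly TAN removed = Q * dTAN = 141.0 m^3/h * 5.92 mg/L = 834.72 g/h  (m^3/h * mg/L = g/h)
Daily TAN removed = 834.72 * 24 = 20033.28 g/day
Convert to kg/day: 20033.28 / 1000 = 20.03328 kg/day

20.03328 kg/day


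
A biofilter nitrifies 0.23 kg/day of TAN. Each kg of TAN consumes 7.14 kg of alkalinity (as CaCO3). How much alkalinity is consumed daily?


Alkalinity factor: 7.14 kg CaCO3 consumed per kg TAN nitrified
alk = 0.23 kg TAN * 7.14 = 1.6422 kg CaCO3/day

1.6422 kg CaCO3/day


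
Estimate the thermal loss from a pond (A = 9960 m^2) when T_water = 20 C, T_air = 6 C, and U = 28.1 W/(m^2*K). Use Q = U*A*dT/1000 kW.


Temperature difference dT = 20 - 6 = 14 K
Heat loss (W) = U * A * dT = 28.1 * 9960 * 14 = 3918264 W
Convert to kW: 3918264 / 1000 = 3918.264 kW

3918.264 kW


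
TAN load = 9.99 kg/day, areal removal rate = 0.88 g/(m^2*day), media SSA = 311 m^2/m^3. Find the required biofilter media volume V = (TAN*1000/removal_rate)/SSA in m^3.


A = 9.99*1000 / 0.88 = 11352.273 m^2
V = 11352.273 / 311 = 36.5025

36.5025 m^3


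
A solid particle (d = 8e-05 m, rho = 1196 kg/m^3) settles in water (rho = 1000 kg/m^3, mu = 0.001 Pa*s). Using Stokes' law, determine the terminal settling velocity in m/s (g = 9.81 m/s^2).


Density difference: rho_p - rho_f = 1196 - 1000 = 196 kg/m^3
d^2 = (8e-05)^2 = 6.4e-09 m^2
Numerator = (rho_p - rho_f) * g * d^2 = 196 * 9.81 * 6.4e-09 = 1.2305664e-05
Denominator = 18 * mu = 18 * 0.001 = 0.018
v_s = 1.2305664e-05 / 0.018 = 6.83648e-04 m/s
Check: Re = rho_f * v_s * d / mu = 1000 * 6.83648e-04 * 8e-05 / 0.001 = 0.0547 < 1, so Stokes' law applies.

6.83648e-04 m/s


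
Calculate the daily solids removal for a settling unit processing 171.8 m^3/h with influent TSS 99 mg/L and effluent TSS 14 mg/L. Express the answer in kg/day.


Concentration drop: TSS_in - TSS_out = 99 - 14 = 85 mg/L
Hourly solids removed = Q * dTSS = 171.8 m^3/h * 85 mg/L = 14603 g/h  (m^3/h * mg/L = g/h)
Daily solids removed = 14603 * 24 = 350472 g/day
Convert g to kg: 350472 / 1000 = 350.472 kg/day

350.472 kg/day


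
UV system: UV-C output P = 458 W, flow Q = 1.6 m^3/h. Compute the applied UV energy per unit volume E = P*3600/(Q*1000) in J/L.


Energy delivered per hour = 458 W * 3600 s = 1648800 J/h
Volume treated per hour = 1.6 m^3/h * 1000 = 1600 L/h
dose = 1648800 / 1600 = 1030.5 J/L

1030.5 J/L


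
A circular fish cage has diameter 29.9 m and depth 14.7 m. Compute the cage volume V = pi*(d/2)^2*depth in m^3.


r = d/2 = 29.9/2 = 14.95 m
Base area = pi*r^2 = pi*14.95^2 = 702.15381 m^2
Volume = 702.15381 * 14.7 = 10321.7 m^3

10321.7 m^3


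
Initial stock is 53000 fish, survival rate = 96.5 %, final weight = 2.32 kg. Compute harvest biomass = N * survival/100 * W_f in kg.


Survivors = 53000 * 96.5/100 = 51145 fish
Harvest biomass = survivors * W_f = 51145 * 2.32 = 118656.4 kg

118656.4 kg


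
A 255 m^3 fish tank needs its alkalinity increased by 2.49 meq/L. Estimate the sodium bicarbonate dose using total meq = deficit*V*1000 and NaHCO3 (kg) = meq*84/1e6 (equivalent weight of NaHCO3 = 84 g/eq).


Tank volume in L = 255 m^3 * 1000 = 255000 L
Total meq required = 2.49 meq/L * 255000 L = 634950 meq
NaHCO3 mass = 634950 meq * 84 mg/meq / 1e6 = 53.3358 kg

53.3358 kg


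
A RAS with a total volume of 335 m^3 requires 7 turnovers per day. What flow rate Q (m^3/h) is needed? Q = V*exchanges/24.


Daily recirculation volume = 335 m^3 * 7 = 2345 m^3/day
Flow rate Q = daily volume / 24 h = 2345 / 24 = 97.7083 m^3/h

97.7083 m^3/h


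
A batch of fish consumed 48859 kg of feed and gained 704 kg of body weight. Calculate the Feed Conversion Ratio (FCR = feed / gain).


FCR = feed consumed / weight gained
FCR = 48859 kg / 704 kg = 69.402

69.402


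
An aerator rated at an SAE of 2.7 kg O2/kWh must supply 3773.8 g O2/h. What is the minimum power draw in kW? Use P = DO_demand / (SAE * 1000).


SAE in g O2/kWh = 2.7 * 1000 = 2700 g/kWh
P = DO_demand / SAE_g = 3773.8 / 2700 = 1.3977 kW

1.3977 kW


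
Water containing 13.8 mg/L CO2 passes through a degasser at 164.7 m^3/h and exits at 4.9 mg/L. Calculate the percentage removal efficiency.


CO2_out / CO2_in = 4.9 / 13.8 = 0.35507246
Fraction remaining = 0.35507246
efficiency = (1 - 0.35507246) * 100 = 64.4928 %

64.4928 %


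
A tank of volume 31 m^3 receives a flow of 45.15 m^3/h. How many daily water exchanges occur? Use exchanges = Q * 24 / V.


Daily flow volume = 45.15 m^3/h * 24 h = 1083.6 m^3/day
Exchanges = daily flow / tank volume = 1083.6 / 31 = 34.9548 exchanges/day

34.9548 exchanges/day


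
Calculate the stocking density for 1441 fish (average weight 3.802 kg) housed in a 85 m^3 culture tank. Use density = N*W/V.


Total biomass = 1441 fish * 3.802 kg = 5478.682 kg
Density = total biomass / volume = 5478.682 / 85 = 64.4551 kg/m^3

64.4551 kg/m^3


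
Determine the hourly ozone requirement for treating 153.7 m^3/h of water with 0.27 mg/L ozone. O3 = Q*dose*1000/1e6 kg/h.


O3 demand (mg/h) = Q * dose * 1000 = 153.7 * 0.27 * 1000 = 41499 mg/h
Convert mg to kg: 41499 / 1e6 = 0.041499 kg/h

0.041499 kg/h


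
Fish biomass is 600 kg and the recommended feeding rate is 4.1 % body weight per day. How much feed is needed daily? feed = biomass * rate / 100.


Feeding rate fraction = 4.1% / 100 = 0.041
Daily feed = 600 kg * 0.041 = 24.6 kg/day

24.6 kg/day


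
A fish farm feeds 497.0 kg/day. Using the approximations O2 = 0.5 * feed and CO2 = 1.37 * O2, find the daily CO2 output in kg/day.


O2 = 497.0 * 0.5 = 248.5
CO2 = 248.5 * 1.37 = 340.445

340.445 kg/day


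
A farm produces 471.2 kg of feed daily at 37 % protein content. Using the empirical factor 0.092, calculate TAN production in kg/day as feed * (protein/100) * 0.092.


Protein in feed = 471.2 * 37/100 = 174.344 kg/day
TAN = protein * 0.092 = 174.344 * 0.092 = 16.039648 kg/day

16.039648 kg/day


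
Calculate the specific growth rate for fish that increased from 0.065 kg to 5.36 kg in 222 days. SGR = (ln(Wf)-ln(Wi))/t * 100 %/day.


ln(W_f) = ln(5.36) = 1.678964
ln(W_i) = ln(0.065) = -2.733368
ln(W_f) - ln(W_i) = 1.678964 - -2.733368 = 4.412332
SGR = 4.412332 / 222 * 100 = 1.98754 %/day

1.98754 %/day


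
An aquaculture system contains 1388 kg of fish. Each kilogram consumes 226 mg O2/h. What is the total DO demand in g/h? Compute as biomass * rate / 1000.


Total O2 consumption (mg/h) = 1388 kg * 226 mg/(kg*h) = 313688 mg/h
Convert to g/h: 313688 / 1000 = 313.688 g/h

313.688 g/h


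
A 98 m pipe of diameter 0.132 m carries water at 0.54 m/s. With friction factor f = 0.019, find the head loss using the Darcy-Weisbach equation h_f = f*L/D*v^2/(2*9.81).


v^2 = 0.54^2 = 0.2916 m^2/s^2
L/D = 98/0.132 = 742.42424
h_f = f*(L/D)*v^2/(2g) = 0.019 * 742.42424 * 0.2916 / 19.62 = 0.20965 m

0.20965 m


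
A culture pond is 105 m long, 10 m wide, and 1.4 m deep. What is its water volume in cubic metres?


Base area = L * W = 105 * 10 = 1050 m^2
Volume = area * depth = 1050 * 1.4 = 1470 m^3

1470 m^3


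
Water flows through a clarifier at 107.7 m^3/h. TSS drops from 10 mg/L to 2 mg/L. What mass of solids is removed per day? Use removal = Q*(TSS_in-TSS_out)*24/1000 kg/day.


Concentration drop: TSS_in - TSS_out = 10 - 2 = 8 mg/L
Hourly solids removed = Q * dTSS = 107.7 m^3/h * 8 mg/L = 861.6 g/h  (m^3/h * mg/L = g/h)
Daily solids removed = 861.6 * 24 = 20678.4 g/day
Convert g to kg: 20678.4 / 1000 = 20.6784 kg/day

20.6784 kg/day


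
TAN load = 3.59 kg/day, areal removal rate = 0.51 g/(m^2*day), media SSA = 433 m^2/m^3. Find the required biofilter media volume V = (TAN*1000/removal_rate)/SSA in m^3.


A = 3.59*1000 / 0.51 = 7039.2157 m^2
V = 7039.2157 / 433 = 16.2568

16.2568 m^3


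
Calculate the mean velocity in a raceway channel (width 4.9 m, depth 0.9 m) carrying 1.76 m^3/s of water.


Cross-sectional area = W * d = 4.9 * 0.9 = 4.41 m^2
Velocity = Q / A = 1.76 / 4.41 = 0.399093 m/s

0.399093 m/s


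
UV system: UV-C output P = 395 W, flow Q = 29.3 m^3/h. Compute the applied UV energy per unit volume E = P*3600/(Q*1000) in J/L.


Energy delivered per hour = 395 W * 3600 s = 1422000 J/h
Volume treated per hour = 29.3 m^3/h * 1000 = 29300 L/h
dose = 1422000 / 29300 = 48.5324 J/L

48.5324 J/L


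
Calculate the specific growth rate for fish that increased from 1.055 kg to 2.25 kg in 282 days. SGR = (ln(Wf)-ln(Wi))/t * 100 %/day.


ln(W_f) = ln(2.25) = 0.81093022
ln(W_i) = ln(1.055) = 0.053540767
ln(W_f) - ln(W_i) = 0.81093022 - 0.053540767 = 0.75738945
SGR = 0.75738945 / 282 * 100 = 0.268578 %/day

0.268578 %/day


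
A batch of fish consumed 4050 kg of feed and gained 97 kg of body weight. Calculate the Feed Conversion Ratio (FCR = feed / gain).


FCR = feed consumed / weight gained
FCR = 4050 kg / 97 kg = 41.7526

41.7526


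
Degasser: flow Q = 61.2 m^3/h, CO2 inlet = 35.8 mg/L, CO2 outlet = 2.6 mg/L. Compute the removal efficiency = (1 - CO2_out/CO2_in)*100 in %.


CO2_out / CO2_in = 2.6 / 35.8 = 0.072625698
Fraction remaining = 0.072625698
efficiency = (1 - 0.072625698) * 100 = 92.7374 %

92.7374 %


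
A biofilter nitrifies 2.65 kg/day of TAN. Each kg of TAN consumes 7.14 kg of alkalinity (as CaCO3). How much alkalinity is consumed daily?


Alkalinity factor: 7.14 kg CaCO3 consumed per kg TAN nitrified
alk = 2.65 kg TAN * 7.14 = 18.921 kg CaCO3/day

18.921 kg CaCO3/day


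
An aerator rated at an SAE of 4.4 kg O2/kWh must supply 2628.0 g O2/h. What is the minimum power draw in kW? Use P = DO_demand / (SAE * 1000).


SAE in g O2/kWh = 4.4 * 1000 = 4400 g/kWh
P = DO_demand / SAE_g = 2628.0 / 4400 = 0.597273 kW

0.597273 kW


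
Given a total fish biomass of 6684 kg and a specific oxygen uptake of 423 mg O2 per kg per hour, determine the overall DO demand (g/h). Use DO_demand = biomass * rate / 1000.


Total O2 consumption (mg/h) = 6684 kg * 423 mg/(kg*h) = 2827332 mg/h
Convert to g/h: 2827332 / 1000 = 2827.332 g/h

2827.332 g/h


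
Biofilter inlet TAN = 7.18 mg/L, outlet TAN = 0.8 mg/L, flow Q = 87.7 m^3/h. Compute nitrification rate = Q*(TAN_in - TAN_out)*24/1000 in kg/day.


Concentration drop: TAN_in - TAN_out = 7.18 - 0.8 = 6.38 mg/L
Hourly TAN removed = Q * dTAN = 87.7 m^3/h * 6.38 mg/L = 559.526 g/h  (m^3/h * mg/L = g/h)
Daily TAN removed = 559.526 * 24 = 13428.624 g/day
Convert to kg/day: 13428.624 / 1000 = 13.428624 kg/day

13.428624 kg/day


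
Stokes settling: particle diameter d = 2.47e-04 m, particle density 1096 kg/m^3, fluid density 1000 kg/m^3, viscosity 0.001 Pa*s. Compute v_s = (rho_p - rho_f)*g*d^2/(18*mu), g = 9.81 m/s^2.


Density difference: rho_p - rho_f = 1096 - 1000 = 96 kg/m^3
d^2 = (2.47e-04)^2 = 6.1009e-08 m^2
Numerator = (rho_p - rho_f) * g * d^2 = 96 * 9.81 * 6.1009e-08 = 5.7455836e-05
Denominator = 18 * mu = 18 * 0.001 = 0.018
v_s = 5.7455836e-05 / 0.018 = 0.00319199 m/s
Check: Re = rho_f * v_s * d / mu = 1000 * 0.00319199 * 2.47e-04 / 0.001 = 0.788 < 1, so Stokes' law applies.

0.00319199 m/s
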